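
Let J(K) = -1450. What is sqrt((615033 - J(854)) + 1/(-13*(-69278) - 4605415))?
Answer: sqrt(8461568517817668482)/3704801 ≈ 785.16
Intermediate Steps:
sqrt((615033 - J(854)) + 1/(-13*(-69278) - 4605415)) = sqrt((615033 - 1*(-1450)) + 1/(-13*(-69278) - 4605415)) = sqrt((615033 + 1450) + 1/(900614 - 4605415)) = sqrt(616483 + 1/(-3704801)) = sqrt(616483 - 1/3704801) = sqrt(2283946834882/3704801) = sqrt(8461568517817668482)/3704801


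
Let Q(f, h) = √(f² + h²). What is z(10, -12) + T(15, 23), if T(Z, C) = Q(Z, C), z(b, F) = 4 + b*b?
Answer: 104 + √754 ≈ 131.46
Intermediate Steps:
z(b, F) = 4 + b²
T(Z, C) = √(C² + Z²) (T(Z, C) = √(Z² + C²) = √(C² + Z²))
z(10, -12) + T(15, 23) = (4 + 10²) + √(23² + 15²) = (4 + 100) + √(529 + 225) = 104 + √754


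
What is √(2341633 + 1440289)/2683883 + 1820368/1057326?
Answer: 910184/528663 + √3781922/2683883 ≈ 1.7224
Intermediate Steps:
√(2341633 + 1440289)/2683883 + 1820368/1057326 = √3781922*(1/2683883) + 1820368*(1/1057326) = √3781922/2683883 + 910184/528663 = 910184/528663 + √3781922/2683883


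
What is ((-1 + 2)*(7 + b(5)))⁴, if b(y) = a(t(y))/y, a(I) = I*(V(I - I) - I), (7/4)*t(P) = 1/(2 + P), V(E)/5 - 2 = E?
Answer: 54647406862630410481/20770581606000625 ≈ 2631.0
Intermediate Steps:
V(E) = 10 + 5*E
t(P) = 4/(7*(2 + P))
a(I) = I*(10 - I) (a(I) = I*((10 + 5*(I - I)) - I) = I*((10 + 5*0) - I) = I*((10 + 0) - I) = I*(10 - I))
b(y) = 4*(10 - 4/(7*(2 + y)))/(7*y*(2 + y)) (b(y) = ((4/(7*(2 + y)))*(10 - 4/(7*(2 + y))))/y = (4*(10 - 4/(7*(2 + y)))/(7*(2 + y)))/y = 4*(10 - 4/(7*(2 + y)))/(7*y*(2 + y)))
((-1 + 2)*(7 + b(5)))⁴ = ((-1 + 2)*(7 + (8/49)*(68 + 35*5)/(5*(2 + 5)²)))⁴ = (1*(7 + (8/49)*(⅕)*(68 + 175)/7²))⁴ = (1*(7 + (8/49)*(⅕)*(1/49)*243))⁴ = (1*(7 + 1944/12005))⁴ = (1*(85979/12005))⁴ = (85979/12005)⁴ = 54647406862630410481/20770581606000625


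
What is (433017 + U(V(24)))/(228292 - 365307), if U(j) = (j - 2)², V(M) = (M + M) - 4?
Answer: -434781/137015 ≈ -3.1732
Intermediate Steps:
V(M) = -4 + 2*M (V(M) = 2*M - 4 = -4 + 2*M)
U(j) = (-2 + j)²
(433017 + U(V(24)))/(228292 - 365307) = (433017 + (-2 + (-4 + 2*24))²)/(228292 - 365307) = (433017 + (-2 + (-4 + 48))²)/(-137015) = (433017 + (-2 + 44)²)*(-1/137015) = (433017 + 42²)*(-1/137015) = (433017 + 1764)*(-1/137015) = 434781*(-1/137015) = -434781/137015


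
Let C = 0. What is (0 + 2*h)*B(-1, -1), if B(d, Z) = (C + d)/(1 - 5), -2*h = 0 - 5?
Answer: 5/4 ≈ 1.2500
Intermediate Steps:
h = 5/2 (h = -(0 - 5)/2 = -½*(-5) = 5/2 ≈ 2.5000)
B(d, Z) = -d/4 (B(d, Z) = (0 + d)/(1 - 5) = d/(-4) = d*(-¼) = -d/4)
(0 + 2*h)*B(-1, -1) = (0 + 2*(5/2))*(-¼*(-1)) = (0 + 5)*(¼) = 5*(¼) = 5/4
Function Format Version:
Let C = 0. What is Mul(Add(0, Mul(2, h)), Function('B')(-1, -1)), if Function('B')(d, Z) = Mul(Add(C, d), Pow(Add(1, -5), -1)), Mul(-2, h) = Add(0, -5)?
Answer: Rational(5, 4) ≈ 1.2500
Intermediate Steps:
h = Rational(5, 2) (h = Mul(Rational(-1, 2), Add(0, -5)) = Mul(Rational(-1, 2), -5) = Rational(5, 2) ≈ 2.5000)
Function('B')(d, Z) = Mul(Rational(-1, 4), d) (Function('B')(d, Z) = Mul(Add(0, d), Pow(Add(1, -5), -1)) = Mul(d, Pow(-4, -1)) = Mul(d, Rational(-1, 4)) = Mul(Rational(-1, 4), d))
Mul(Add(0, Mul(2, h)), Function('B')(-1, -1)) = Mul(Add(0, Mul(2, Rational(5, 2))), Mul(Rational(-1, 4), -1)) = Mul(Add(0, 5), Rational(1, 4)) = Mul(5, Rational(1, 4)) = Rational(5, 4)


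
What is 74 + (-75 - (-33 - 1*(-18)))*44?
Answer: -2566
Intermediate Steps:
74 + (-75 - (-33 - 1*(-18)))*44 = 74 + (-75 - (-33 + 18))*44 = 74 + (-75 - 1*(-15))*44 = 74 + (-75 + 15)*44 = 74 - 60*44 = 74 - 2640 = -2566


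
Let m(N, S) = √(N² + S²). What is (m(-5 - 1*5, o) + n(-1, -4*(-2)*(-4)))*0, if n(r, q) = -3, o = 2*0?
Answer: 0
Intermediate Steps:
o = 0
(m(-5 - 1*5, o) + n(-1, -4*(-2)*(-4)))*0 = (√((-5 - 1*5)² + 0²) - 3)*0 = (√((-5 - 5)² + 0) - 3)*0 = (√((-10)² + 0) - 3)*0 = (√(100 + 0) - 3)*0 = (√100 - 3)*0 = (10 - 3)*0 = 7*0 = 0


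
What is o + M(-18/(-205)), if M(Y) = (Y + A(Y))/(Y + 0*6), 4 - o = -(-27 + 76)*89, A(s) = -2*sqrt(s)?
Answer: 4366 - sqrt(410)/3 ≈ 4359.3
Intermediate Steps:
o = 4365 (o = 4 - (-1)*(-27 + 76)*89 = 4 - (-1)*49*89 = 4 - (-1)*4361 = 4 - 1*(-4361) = 4 + 4361 = 4365)
M(Y) = (Y - 2*sqrt(Y))/Y (M(Y) = (Y - 2*sqrt(Y))/(Y + 0*6) = (Y - 2*sqrt(Y))/(Y + 0) = (Y - 2*sqrt(Y))/Y)
o + M(-18/(-205)) = 4365 + (1 - 2*sqrt(2)/(6*sqrt(-1/(-205)))) = 4365 + (1 - 2*sqrt(410)/6) = 4365 + (1 - sqrt(410)/3) = 4366 - sqrt(410)/3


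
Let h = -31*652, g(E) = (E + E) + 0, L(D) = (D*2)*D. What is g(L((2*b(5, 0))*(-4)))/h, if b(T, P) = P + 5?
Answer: -1600/5053 ≈ -0.31664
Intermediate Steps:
b(T, P) = 5 + P
L(D) = 2*D² (L(D) = (2*D)*D = 2*D²)
g(E) = 2*E (g(E) = 2*E + 0 = 2*E)
h = -20212
g(L((2*b(5, 0))*(-4)))/h = (2*(2*((2*(5 + 0))*(-4))²))/(-20212) = (2*(2*((2*5)*(-4))²))*(-1/20212) = (2*(2*(10*(-4))²))*(-1/20212) = (2*(2*(-40)²))*(-1/20212) = (2*(2*1600))*(-1/20212) = (2*3200)*(-1/20212) = 6400*(-1/20212) = -1600/5053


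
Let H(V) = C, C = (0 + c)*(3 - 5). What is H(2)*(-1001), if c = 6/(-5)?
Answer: -12012/5 ≈ -2402.4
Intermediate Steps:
c = -6/5 (c = 6*(-1/5) = -6/5 ≈ -1.2000)
C = 12/5 (C = (0 - 6/5)*(3 - 5) = -6/5*(-2) = 12/5 ≈ 2.4000)
H(V) = 12/5
H(2)*(-1001) = (12/5)*(-1001) = -12012/5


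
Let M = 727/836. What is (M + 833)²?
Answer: 485969323225/698896 ≈ 6.9534e+5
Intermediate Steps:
M = 727/836 (M = 727*(1/836) = 727/836 ≈ 0.86962)
(M + 833)² = (727/836 + 833)² = (697115/836)² = 485969323225/698896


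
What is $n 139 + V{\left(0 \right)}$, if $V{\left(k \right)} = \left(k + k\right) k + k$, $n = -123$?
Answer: $-17097$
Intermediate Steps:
$V{\left(k \right)} = k + 2 k^{2}$ ($V{\left(k \right)} = 2 k k + k = 2 k^{2} + k = k + 2 k^{2}$)
$n 139 + V{\left(0 \right)} = \left(-123\right) 139 + 0 \left(1 + 2 \cdot 0\right) = -17097 + 0 \left(1 + 0\right) = -17097 + 0 \cdot 1 = -17097 + 0 = -17097$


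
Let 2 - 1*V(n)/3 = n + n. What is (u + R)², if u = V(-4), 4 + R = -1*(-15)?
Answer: 1681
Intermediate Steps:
V(n) = 6 - 6*n (V(n) = 6 - 3*(n + n) = 6 - 6*n)
R = 11 (R = -4 - 1*(-15) = -4 + 15 = 11)
u = 30 (u = 6 - 6*(-4) = 6 + 24 = 30)
(u + R)² = (30 + 11)² = 41² = 1681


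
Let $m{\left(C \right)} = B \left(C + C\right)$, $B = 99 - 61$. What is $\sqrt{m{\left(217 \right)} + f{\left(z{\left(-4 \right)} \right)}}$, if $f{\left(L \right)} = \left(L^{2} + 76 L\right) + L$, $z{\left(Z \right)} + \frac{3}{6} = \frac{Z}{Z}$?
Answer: $\frac{3 \sqrt{7347}}{2} \approx 128.57$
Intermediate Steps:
$z{\left(Z \right)} = \frac{1}{2}$ ($z{\left(Z \right)} = - \frac{1}{2} + \frac{Z}{Z} = - \frac{1}{2} + 1 = \frac{1}{2}$)
$B = 38$
$f{\left(L \right)} = L^{2} + 77 L$
$m{\left(C \right)} = 76 C$ ($m{\left(C \right)} = 38 \left(C + C\right) = 38 \cdot 2 C = 76 C$)
$\sqrt{m{\left(217 \right)} + f{\left(z{\left(-4 \right)} \right)}} = \sqrt{76 \cdot 217 + \frac{77 + \frac{1}{2}}{2}} = \sqrt{16492 + \frac{1}{2} \cdot \frac{155}{2}} = \sqrt{16492 + \frac{155}{4}} = \sqrt{\frac{66123}{4}} = \frac{3 \sqrt{7347}}{2}$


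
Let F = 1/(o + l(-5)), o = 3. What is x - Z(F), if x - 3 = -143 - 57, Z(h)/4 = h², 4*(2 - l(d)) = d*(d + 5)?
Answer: -4929/25 ≈ -197.16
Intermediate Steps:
l(d) = 2 - d*(5 + d)/4 (l(d) = 2 - d*(d + 5)/4 = 2 - d*(5 + d)/4)
F = ⅕ (F = 1/(3 + (2 - 5/4*(-5) - ¼*(-5)²)) = 1/(3 + (2 + 25/4 - ¼*25)) = 1/(3 + (2 + 25/4 - 25/4)) = 1/(3 + 2) = 1/5 = ⅕ ≈ 0.20000)
Z(h) = 4*h²
x = -197 (x = 3 + (-143 - 57) = 3 - 200 = -197)
x - Z(F) = -197 - 4*(⅕)² = -197 - 4/25 = -4929/25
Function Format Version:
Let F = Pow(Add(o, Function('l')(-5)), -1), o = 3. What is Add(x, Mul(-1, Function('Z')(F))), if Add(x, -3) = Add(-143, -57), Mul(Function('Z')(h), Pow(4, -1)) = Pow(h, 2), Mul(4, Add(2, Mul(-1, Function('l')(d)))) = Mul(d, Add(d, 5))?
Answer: Rational(-4929, 25) ≈ -197.16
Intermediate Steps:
Function('l')(d) = Add(2, Mul(Rational(-1, 4), d, Add(5, d))) (Function('l')(d) = Add(2, Mul(Rational(-1, 4), Mul(d, Add(d, 5)))) = Add(2, Mul(Rational(-1, 4), Mul(d, Add(5, d)))) = Add(2, Mul(Rational(-1, 4), d, Add(5, d))))
F = Rational(1, 5) (F = Pow(Add(3, Add(2, Mul(Rational(-5, 4), -5), Mul(Rational(-1, 4), Pow(-5, 2)))), -1) = Pow(Add(3, Add(2, Rational(25, 4), Mul(Rational(-1, 4), 25))), -1) = Pow(Add(3, Add(2, Rational(25, 4), Rational(-25, 4))), -1) = Pow(Add(3, 2), -1) = Pow(5, -1) = Rational(1, 5) ≈ 0.20000)
Function('Z')(h) = Mul(4, Pow(h, 2))
x = -197 (x = Add(3, Add(-143, -57)) = Add(3, -200) = -197)
Add(x, Mul(-1, Function('Z')(F))) = Add(-197, Mul(-1, Mul(4, Pow(Rational(1, 5), 2)))) = Add(-197, Mul(-1, Mul(4, Rational(1, 25)))) = Add(-197, Mul(-1, Rational(4, 25))) = Add(-197, Rational(-4, 25)) = Rational(-4929, 25)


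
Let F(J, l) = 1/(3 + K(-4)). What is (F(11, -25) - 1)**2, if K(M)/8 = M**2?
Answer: 16900/17161 ≈ 0.98479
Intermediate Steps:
K(M) = 8*M**2
F(J, l) = 1/131 (F(J, l) = 1/(3 + 8*(-4)**2) = 1/(3 + 8*16) = 1/(3 + 128) = 1/131)
(F(11, -25) - 1)**2 = (1/131 - 1)**2 = (-130/131)**2 = 16900/17161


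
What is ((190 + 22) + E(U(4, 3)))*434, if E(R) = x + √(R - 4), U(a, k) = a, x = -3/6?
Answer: 91791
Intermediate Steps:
x = -½ (x = -3*⅙ = -½ ≈ -0.50000)
E(R) = -½ + √(-4 + R) (E(R) = -½ + √(R - 4) = -½ + √(-4 + R))
((190 + 22) + E(U(4, 3)))*434 = ((190 + 22) + (-½ + √(-4 + 4)))*434 = (212 + (-½ + √0))*434 = (212 + (-½ + 0))*434 = (212 - ½)*434 = (423/2)*434 = 91791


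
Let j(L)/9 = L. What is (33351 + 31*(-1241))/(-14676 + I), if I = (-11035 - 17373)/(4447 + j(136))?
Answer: 136960/392717 ≈ 0.34875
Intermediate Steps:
j(L) = 9*L
I = -536/107 (I = (-11035 - 17373)/(4447 + 9*136) = -28408/(4447 + 1224) = -28408/5671 = -28408*1/5671 = -536/107 ≈ -5.0093)
(33351 + 31*(-1241))/(-14676 + I) = (33351 + 31*(-1241))/(-14676 - 536/107) = (33351 - 38471)/(-1570868/107) = -5120*(-107/1570868) = 136960/392717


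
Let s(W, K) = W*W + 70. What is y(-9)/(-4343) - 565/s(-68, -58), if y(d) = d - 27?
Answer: -2284811/20386042 ≈ -0.11208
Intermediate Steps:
y(d) = -27 + d
s(W, K) = 70 + W² (s(W, K) = W² + 70 = 70 + W²)
y(-9)/(-4343) - 565/s(-68, -58) = (-27 - 9)/(-4343) - 565/(70 + (-68)²) = -36*(-1/4343) - 565/(70 + 4624) = 36/4343 - 565/4694 = -2284811/20386042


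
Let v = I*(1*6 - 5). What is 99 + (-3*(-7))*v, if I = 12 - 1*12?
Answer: 99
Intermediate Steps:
I = 0 (I = 12 - 12 = 0)
v = 0 (v = 0*(1*6 - 5) = 0*(6 - 5) = 0*1 = 0)
99 + (-3*(-7))*v = 99 - 3*(-7)*0 = 99 + 21*0 = 99 + 0 = 99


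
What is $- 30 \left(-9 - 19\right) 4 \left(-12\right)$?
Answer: $-40320$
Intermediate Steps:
$- 30 \left(-9 - 19\right) 4 \left(-12\right) = - 30 \left(-9 - 19\right) \left(-48\right) = \left(-30\right) \left(-28\right) \left(-48\right) = 840 \left(-48\right) = -40320$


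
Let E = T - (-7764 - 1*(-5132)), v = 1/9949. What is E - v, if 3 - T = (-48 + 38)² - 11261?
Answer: 137256403/9949 ≈ 13796.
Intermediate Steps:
T = 11164 (T = 3 - ((-48 + 38)² - 11261) = 3 - ((-10)² - 11261) = 3 - (100 - 11261) = 3 - 1*(-11161) = 3 + 11161 = 11164)
v = 1/9949 ≈ 0.00010051
E = 13796 (E = 11164 - (-7764 - 1*(-5132)) = 11164 - (-7764 + 5132) = 11164 - 1*(-2632) = 11164 + 2632 = 13796)
E - v = 13796 - 1*1/9949 = 13796 - 1/9949 = 137256403/9949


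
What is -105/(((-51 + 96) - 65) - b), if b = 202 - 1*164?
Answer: 105/58 ≈ 1.8103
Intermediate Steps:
b = 38 (b = 202 - 164 = 38)
-105/(((-51 + 96) - 65) - b) = -105/(((-51 + 96) - 65) - 1*38) = -105/((45 - 65) - 38) = -105/(-20 - 38) = -105/(-58) = -105*(-1/58) = 105/58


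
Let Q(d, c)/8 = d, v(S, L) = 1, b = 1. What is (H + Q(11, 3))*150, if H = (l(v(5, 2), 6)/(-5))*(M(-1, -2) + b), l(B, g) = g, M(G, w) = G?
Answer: 13200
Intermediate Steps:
Q(d, c) = 8*d
H = 0 (H = (6/(-5))*(-1 + 1) = (6*(-⅕))*0 = -6/5*0 = 0)
(H + Q(11, 3))*150 = (0 + 8*11)*150 = (0 + 88)*150 = 88*150 = 13200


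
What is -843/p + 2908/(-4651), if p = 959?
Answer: -6709565/4460309 ≈ -1.5043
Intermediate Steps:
-843/p + 2908/(-4651) = -843/959 + 2908/(-4651) = -843*1/959 + 2908*(-1/4651) = -843/959 - 2908/4651 = -6709565/4460309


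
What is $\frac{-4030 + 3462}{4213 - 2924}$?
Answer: $- \frac{568}{1289} \approx -0.44065$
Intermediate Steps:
$\frac{-4030 + 3462}{4213 - 2924} = - \frac{568}{1289}$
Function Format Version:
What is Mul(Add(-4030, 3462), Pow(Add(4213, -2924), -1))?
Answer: Rational(-568, 1289) ≈ -0.44065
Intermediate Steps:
Mul(Add(-4030, 3462), Pow(Add(4213, -2924), -1)) = Mul(-568, Pow(1289, -1)) = Mul(-568, Rational(1, 1289)) = Rational(-568, 1289)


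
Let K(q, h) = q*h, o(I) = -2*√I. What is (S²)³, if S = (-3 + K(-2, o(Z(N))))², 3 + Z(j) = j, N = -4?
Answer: (3 - 4*I*√7)¹² ≈ -3.0915e+12 - 5.4064e+11*I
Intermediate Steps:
Z(j) = -3 + j
K(q, h) = h*q
S = (-3 + 4*I*√7)² (S = (-3 - 2*√(-3 - 4)*(-2))² = (-3 - 2*I*√7*(-2))² = (-3 + 4*I*√7)² ≈ -103.0 - 63.498*I)
(S²)³ = (((3 - 4*I*√7)²)²)³ = ((3 - 4*I*√7)⁴)³ = (3 - 4*I*√7)¹²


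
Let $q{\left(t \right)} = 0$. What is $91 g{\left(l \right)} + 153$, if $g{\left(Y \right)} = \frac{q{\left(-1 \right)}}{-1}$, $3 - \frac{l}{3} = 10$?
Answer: $153$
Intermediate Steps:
$l = -21$ ($l = 9 - 30 = -21$)
$g{\left(Y \right)} = 0$ ($g{\left(Y \right)} = \frac{0}{-1} = 0 \left(-1\right) = 0$)
$91 g{\left(l \right)} + 153 = 91 \cdot 0 + 153 = 0 + 153 = 153$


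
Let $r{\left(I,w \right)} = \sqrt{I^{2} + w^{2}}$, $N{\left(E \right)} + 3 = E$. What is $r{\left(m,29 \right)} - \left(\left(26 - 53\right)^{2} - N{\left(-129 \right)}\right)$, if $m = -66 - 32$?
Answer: $-861 + \sqrt{10445} \approx -758.8$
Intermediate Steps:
$m = -98$
$N{\left(E \right)} = -3 + E$
$r{\left(m,29 \right)} - \left(\left(26 - 53\right)^{2} - N{\left(-129 \right)}\right) = \sqrt{\left(-98\right)^{2} + 29^{2}} - \left(\left(26 - 53\right)^{2} - \left(-3 - 129\right)\right) = \sqrt{9604 + 841} - \left(\left(-27\right)^{2} - -132\right) = \sqrt{10445} - \left(729 + 132\right) = \sqrt{10445} - 861 = -861 + \sqrt{10445}$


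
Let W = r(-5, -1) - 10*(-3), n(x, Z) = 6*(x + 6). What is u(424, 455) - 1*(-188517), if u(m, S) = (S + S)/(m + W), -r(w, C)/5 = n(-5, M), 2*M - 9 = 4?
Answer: 39966059/212 ≈ 1.8852e+5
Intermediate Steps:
M = 13/2 (M = 9/2 + (1/2)*4 = 9/2 + 2 = 13/2 ≈ 6.5000)
n(x, Z) = 36 + 6*x (n(x, Z) = 6*(6 + x) = 36 + 6*x)
r(w, C) = -30 (r(w, C) = -5*(36 + 6*(-5)) = -5*(36 - 30) = -5*6 = -30)
W = 0 (W = -30 - 10*(-3) = -30 + 30 = 0)
u(m, S) = 2*S/m (u(m, S) = (S + S)/(m + 0) = (2*S)/m = 2*S/m)
u(424, 455) - 1*(-188517) = 2*455/424 - 1*(-188517) = 2*455*(1/424) + 188517 = 455/212 + 188517 = 39966059/212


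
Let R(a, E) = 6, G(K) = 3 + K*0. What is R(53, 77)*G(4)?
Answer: 18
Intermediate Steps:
G(K) = 3 (G(K) = 3 + 0 = 3)
R(53, 77)*G(4) = 6*3 = 18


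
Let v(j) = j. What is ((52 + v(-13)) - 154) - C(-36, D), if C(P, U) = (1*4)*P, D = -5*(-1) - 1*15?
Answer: 29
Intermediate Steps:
D = -10 (D = 5 - 15 = -10)
C(P, U) = 4*P
((52 + v(-13)) - 154) - C(-36, D) = ((52 - 13) - 154) - 4*(-36) = (39 - 154) - 1*(-144) = -115 + 144 = 29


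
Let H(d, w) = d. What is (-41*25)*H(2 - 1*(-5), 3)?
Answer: -7175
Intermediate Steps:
(-41*25)*H(2 - 1*(-5), 3) = (-41*25)*(2 - 1*(-5)) = -1025*(2 + 5) = -1025*7 = -7175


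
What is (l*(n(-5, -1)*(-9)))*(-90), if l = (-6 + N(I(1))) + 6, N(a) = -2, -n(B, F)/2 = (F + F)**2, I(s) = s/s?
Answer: 12960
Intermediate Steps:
I(s) = 1
n(B, F) = -8*F**2 (n(B, F) = -2*(F + F)**2 = -2*4*F**2 = -8*F**2)
l = -2 (l = (-6 - 2) + 6 = -8 + 6 = -2)
(l*(n(-5, -1)*(-9)))*(-90) = -2*(-8*(-1)**2)*(-9)*(-90) = -2*(-8*1)*(-9)*(-90) = -(-16)*(-9)*(-90) = -2*72*(-90) = -144*(-90) = 12960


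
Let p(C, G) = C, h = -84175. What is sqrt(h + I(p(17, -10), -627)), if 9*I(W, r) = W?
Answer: I*sqrt(757558)/3 ≈ 290.13*I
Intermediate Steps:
I(W, r) = W/9
sqrt(h + I(p(17, -10), -627)) = sqrt(-84175 + (1/9)*17) = sqrt(-84175 + 17/9) = sqrt(-757558/9) = I*sqrt(757558)/3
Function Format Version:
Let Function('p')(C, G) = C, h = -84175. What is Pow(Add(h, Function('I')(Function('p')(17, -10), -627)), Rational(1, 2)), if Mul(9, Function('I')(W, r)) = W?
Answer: Mul(Rational(1, 3), I, Pow(757558, Rational(1, 2))) ≈ Mul(290.13, I)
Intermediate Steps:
Function('I')(W, r) = Mul(Rational(1, 9), W)
Pow(Add(h, Function('I')(Function('p')(17, -10), -627)), Rational(1, 2)) = Pow(Add(-84175, Mul(Rational(1, 9), 17)), Rational(1, 2)) = Pow(Add(-84175, Rational(17, 9)), Rational(1, 2)) = Pow(Rational(-757558, 9), Rational(1, 2)) = Mul(Rational(1, 3), I, Pow(757558, Rational(1, 2)))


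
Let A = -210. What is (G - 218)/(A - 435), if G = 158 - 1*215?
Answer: 55/129 ≈ 0.42636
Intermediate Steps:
G = -57 (G = 158 - 215 = -57)
(G - 218)/(A - 435) = (-57 - 218)/(-210 - 435) = -275/(-645) = -275*(-1/645) = 55/129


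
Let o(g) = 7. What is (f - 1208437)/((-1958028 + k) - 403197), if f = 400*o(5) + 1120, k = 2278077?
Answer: 1204517/83148 ≈ 14.486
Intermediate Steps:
f = 3920 (f = 400*7 + 1120 = 2800 + 1120 = 3920)
(f - 1208437)/((-1958028 + k) - 403197) = (3920 - 1208437)/((-1958028 + 2278077) - 403197) = -1204517/(320049 - 403197) = -1204517/(-83148) = -1204517*(-1/83148) = 1204517/83148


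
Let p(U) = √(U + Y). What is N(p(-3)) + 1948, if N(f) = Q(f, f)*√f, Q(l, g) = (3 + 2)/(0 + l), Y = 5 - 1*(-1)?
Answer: 1948 + 5*3^(¾)/3 ≈ 1951.8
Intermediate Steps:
Y = 6 (Y = 5 + 1 = 6)
p(U) = √(6 + U) (p(U) = √(U + 6) = √(6 + U))
Q(l, g) = 5/l
N(f) = 5/√f (N(f) = (5/f)*√f = 5/√f)
N(p(-3)) + 1948 = 5/√(√(6 - 3)) + 1948 = 5/√(√3) + 1948 = 5*(3^(¾)/3) + 1948 = 5*3^(¾)/3 + 1948 = 1948 + 5*3^(¾)/3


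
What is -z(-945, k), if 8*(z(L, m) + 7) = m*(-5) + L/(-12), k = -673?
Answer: -13551/32 ≈ -423.47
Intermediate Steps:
z(L, m) = -7 - 5*m/8 - L/96 (z(L, m) = -7 + (m*(-5) + L/(-12))/8 = -7 + (-5*m + L*(-1/12))/8 = -7 + (-5*m - L/12)/8 = -7 + (-5*m/8 - L/96) = -7 - 5*m/8 - L/96)
-z(-945, k) = -(-7 - 5/8*(-673) - 1/96*(-945)) = -(-7 + 3365/8 + 315/32) = -1*13551/32 = -13551/32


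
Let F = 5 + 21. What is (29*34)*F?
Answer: 25636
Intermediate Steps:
F = 26
(29*34)*F = (29*34)*26 = 986*26 = 25636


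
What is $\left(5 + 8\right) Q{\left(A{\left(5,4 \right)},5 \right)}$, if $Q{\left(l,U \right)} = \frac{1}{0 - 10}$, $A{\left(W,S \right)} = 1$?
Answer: $- \frac{13}{10} \approx -1.3$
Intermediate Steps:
$Q{\left(l,U \right)} = - \frac{1}{10}$ ($Q{\left(l,U \right)} = \frac{1}{-10} = - \frac{1}{10}$)
$\left(5 + 8\right) Q{\left(A{\left(5,4 \right)},5 \right)} = \left(5 + 8\right) \left(- \frac{1}{10}\right) = 13 \left(- \frac{1}{10}\right) = - \frac{13}{10}$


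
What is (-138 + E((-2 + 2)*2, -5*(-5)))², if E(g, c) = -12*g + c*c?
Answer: 237169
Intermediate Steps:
E(g, c) = c² - 12*g (E(g, c) = -12*g + c² = c² - 12*g)
(-138 + E((-2 + 2)*2, -5*(-5)))² = (-138 + ((-5*(-5))² - 12*(-2 + 2)*2))² = (-138 + (25² - 0*2))² = (-138 + (625 - 12*0))² = (-138 + (625 + 0))² = (-138 + 625)² = 487² = 237169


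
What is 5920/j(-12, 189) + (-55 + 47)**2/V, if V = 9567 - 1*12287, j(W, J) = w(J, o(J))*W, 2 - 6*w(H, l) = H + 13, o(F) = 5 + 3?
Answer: 1256/85 ≈ 14.776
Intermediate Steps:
o(F) = 8
w(H, l) = -11/6 - H/6 (w(H, l) = 1/3 - (H + 13)/6 = 1/3 - (13 + H)/6 = 1/3 + (-13/6 - H/6) = -11/6 - H/6)
j(W, J) = W*(-11/6 - J/6) (j(W, J) = (-11/6 - J/6)*W = W*(-11/6 - J/6))
V = -2720 (V = 9567 - 12287 = -2720)
5920/j(-12, 189) + (-55 + 47)**2/V = 5920/((-1/6*(-12)*(11 + 189))) + (-55 + 47)**2/(-2720) = 5920/((-1/6*(-12)*200)) + (-8)**2*(-1/2720) = 5920/400 + 64*(-1/2720) = 5920*(1/400) - 2/85 = 74/5 - 2/85 = 1256/85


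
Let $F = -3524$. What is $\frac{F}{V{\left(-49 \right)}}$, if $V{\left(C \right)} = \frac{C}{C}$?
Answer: $-3524$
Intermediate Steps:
$V{\left(C \right)} = 1$
$\frac{F}{V{\left(-49 \right)}} = - \frac{3524}{1} = \left(-3524\right) 1 = -3524$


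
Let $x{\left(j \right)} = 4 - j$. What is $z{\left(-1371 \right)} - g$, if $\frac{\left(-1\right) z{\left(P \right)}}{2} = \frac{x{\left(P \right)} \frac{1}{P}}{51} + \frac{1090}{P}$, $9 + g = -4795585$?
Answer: $\frac{335312842004}{69921} \approx 4.7956 \cdot 10^{6}$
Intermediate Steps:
$g = -4795594$ ($g = -9 - 4795585 = -4795594$)
$z{\left(P \right)} = - \frac{2180}{P} - \frac{2 \left(4 - P\right)}{51 P}$ ($z{\left(P \right)} = - 2 \left(\frac{\left(4 - P\right) \frac{1}{P}}{51} + \frac{1090}{P}\right) = - 2 \left(\frac{4 - P}{P} \frac{1}{51} + \frac{1090}{P}\right) = - 2 \left(\frac{4 - P}{51 P} + \frac{1090}{P}\right) = - 2 \left(\frac{1090}{P} + \frac{4 - P}{51 P}\right) = - \frac{2180}{P} - \frac{2 \left(4 - P\right)}{51 P}$)
$z{\left(-1371 \right)} - g = \frac{2 \left(-55594 - 1371\right)}{51 \left(-1371\right)} - -4795594 = \frac{2}{51} \left(- \frac{1}{1371}\right) \left(-56965\right) + 4795594 = \frac{113930}{69921} + 4795594 = \frac{335312842004}{69921}$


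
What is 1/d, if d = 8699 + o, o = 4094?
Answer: 1/12793 ≈ 7.8168e-5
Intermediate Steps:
d = 12793 (d = 8699 + 4094 = 12793)
1/d = 1/12793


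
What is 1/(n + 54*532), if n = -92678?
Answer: -1/63950 ≈ -1.5637e-5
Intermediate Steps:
1/(n + 54*532) = 1/(-92678 + 54*532) = 1/(-92678 + 28728) = 1/(-63950) = -1/63950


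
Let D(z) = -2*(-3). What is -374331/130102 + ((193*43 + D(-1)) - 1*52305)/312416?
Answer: -3833483803/1270185826 ≈ -3.0181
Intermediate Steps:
D(z) = 6
-374331/130102 + ((193*43 + D(-1)) - 1*52305)/312416 = -374331/130102 + ((193*43 + 6) - 1*52305)/312416 = -374331*1/130102 + ((8299 + 6) - 52305)*(1/312416) = -374331/130102 + (8305 - 52305)*(1/312416) = -374331/130102 - 44000*1/312416 = -374331/130102 - 1375/9763 = -3833483803/1270185826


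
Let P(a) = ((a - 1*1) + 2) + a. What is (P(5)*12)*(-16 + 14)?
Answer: -264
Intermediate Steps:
P(a) = 1 + 2*a (P(a) = ((a - 1) + 2) + a = ((-1 + a) + 2) + a = (1 + a) + a = 1 + 2*a)
(P(5)*12)*(-16 + 14) = ((1 + 2*5)*12)*(-16 + 14) = ((1 + 10)*12)*(-2) = (11*12)*(-2) = 132*(-2) = -264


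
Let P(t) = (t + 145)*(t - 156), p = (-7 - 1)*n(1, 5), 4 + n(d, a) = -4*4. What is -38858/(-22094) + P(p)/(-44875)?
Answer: 171679807/99146825 ≈ 1.7316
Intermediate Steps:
n(d, a) = -20 (n(d, a) = -4 - 4*4 = -4 - 16 = -20)
p = 160 (p = (-7 - 1)*(-20) = -8*(-20) = 160)
P(t) = (-156 + t)*(145 + t) (P(t) = (145 + t)*(-156 + t) = (-156 + t)*(145 + t))
-38858/(-22094) + P(p)/(-44875) = -38858/(-22094) + (-22620 + 160² - 11*160)/(-44875) = -38858*(-1/22094) + (-22620 + 25600 - 1760)*(-1/44875) = 19429/11047 + 1220*(-1/44875) = 19429/11047 - 244/8975 = 171679807/99146825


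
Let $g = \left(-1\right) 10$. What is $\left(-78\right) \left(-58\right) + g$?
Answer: $4514$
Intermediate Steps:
$g = -10$
$\left(-78\right) \left(-58\right) + g = \left(-78\right) \left(-58\right) - 10 = 4524 - 10 = 4514$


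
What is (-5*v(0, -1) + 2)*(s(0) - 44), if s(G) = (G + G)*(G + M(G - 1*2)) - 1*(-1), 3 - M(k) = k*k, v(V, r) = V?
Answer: -86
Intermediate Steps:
M(k) = 3 - k**2 (M(k) = 3 - k*k = 3 - k**2)
s(G) = 1 + 2*G*(3 + G - (-2 + G)**2) (s(G) = (G + G)*(G + (3 - (G - 1*2)**2)) - 1*(-1) = (2*G)*(G + (3 - (G - 2)**2)) + 1 = (2*G)*(G + (3 - (-2 + G)**2)) + 1 = (2*G)*(3 + G - (-2 + G)**2) + 1 = 2*G*(3 + G - (-2 + G)**2) + 1 = 1 + 2*G*(3 + G - (-2 + G)**2))
(-5*v(0, -1) + 2)*(s(0) - 44) = (-5*0 + 2)*((1 - 2*0 - 2*0**3 + 10*0**2) - 44) = (0 + 2)*((1 + 0 - 2*0 + 10*0) - 44) = 2*((1 + 0 + 0 + 0) - 44) = 2*(1 - 44) = 2*(-43) = -86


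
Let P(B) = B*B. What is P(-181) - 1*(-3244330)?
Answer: 3277091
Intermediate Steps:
P(B) = B²
P(-181) - 1*(-3244330) = (-181)² - 1*(-3244330) = 32761 + 3244330 = 3277091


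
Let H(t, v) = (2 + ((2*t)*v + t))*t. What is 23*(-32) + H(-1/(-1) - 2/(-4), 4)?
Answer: -2851/4 ≈ -712.75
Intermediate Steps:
H(t, v) = t*(2 + t + 2*t*v) (H(t, v) = (2 + (2*t*v + t))*t = (2 + (t + 2*t*v))*t = (2 + t + 2*t*v)*t = t*(2 + t + 2*t*v))
23*(-32) + H(-1/(-1) - 2/(-4), 4) = 23*(-32) + (-1/(-1) - 2/(-4))*(2 + (-1/(-1) - 2/(-4)) + 2*(-1/(-1) - 2/(-4))*4) = -736 + (-1*(-1) - 2*(-1/4))*(2 + (-1*(-1) - 2*(-1/4)) + 2*(-1*(-1) - 2*(-1/4))*4) = -736 + (1 + 1/2)*(2 + (1 + 1/2) + 2*(1 + 1/2)*4) = -736 + 3*(2 + 3/2 + 2*(3/2)*4)/2 = -736 + 3*(2 + 3/2 + 12)/2 = -736 + (3/2)*(31/2) = -736 + 93/4 = -2851/4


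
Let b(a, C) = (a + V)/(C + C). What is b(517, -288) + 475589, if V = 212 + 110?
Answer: 273938425/576 ≈ 4.7559e+5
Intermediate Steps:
V = 322
b(a, C) = (322 + a)/(2*C) (b(a, C) = (a + 322)/(C + C) = (322 + a)/((2*C)) = (322 + a)*(1/(2*C)) = (322 + a)/(2*C))
b(517, -288) + 475589 = (½)*(322 + 517)/(-288) + 475589 = (½)*(-1/288)*839 + 475589 = -839/576 + 475589 = 273938425/576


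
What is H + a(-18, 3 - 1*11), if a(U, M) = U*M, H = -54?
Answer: 90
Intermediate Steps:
a(U, M) = M*U
H + a(-18, 3 - 1*11) = -54 + (3 - 1*11)*(-18) = -54 + (3 - 11)*(-18) = -54 - 8*(-18) = -54 + 144 = 90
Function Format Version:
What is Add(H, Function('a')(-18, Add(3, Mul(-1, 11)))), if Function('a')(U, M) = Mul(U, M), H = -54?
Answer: 90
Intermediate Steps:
Function('a')(U, M) = Mul(M, U)
Add(H, Function('a')(-18, Add(3, Mul(-1, 11)))) = Add(-54, Mul(Add(3, Mul(-1, 11)), -18)) = Add(-54, Mul(Add(3, -11), -18)) = Add(-54, Mul(-8, -18)) = Add(-54, 144) = 90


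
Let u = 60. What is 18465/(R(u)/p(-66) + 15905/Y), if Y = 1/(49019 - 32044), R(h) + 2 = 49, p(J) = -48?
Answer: 886320/12959393953 ≈ 6.8392e-5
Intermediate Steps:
R(h) = 47 (R(h) = -2 + 49 = 47)
Y = 1/16975 ≈ 5.8910e-5
18465/(R(u)/p(-66) + 15905/Y) = 18465/(47/(-48) + 15905/(1/16975)) = 18465/(47*(-1/48) + 15905*16975) = 18465/(-47/48 + 269987375) = 18465/(12959393953/48) = 18465*(48/12959393953) = 886320/12959393953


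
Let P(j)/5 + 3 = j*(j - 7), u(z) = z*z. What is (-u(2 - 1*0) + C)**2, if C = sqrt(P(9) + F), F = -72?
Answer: (4 - sqrt(3))**2 ≈ 5.1436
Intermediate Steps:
u(z) = z**2
P(j) = -15 + 5*j*(-7 + j) (P(j) = -15 + 5*(j*(j - 7)) = -15 + 5*(j*(-7 + j)) = -15 + 5*j*(-7 + j))
C = sqrt(3) (C = sqrt((-15 - 35*9 + 5*9**2) - 72) = sqrt((-15 - 315 + 5*81) - 72) = sqrt((-15 - 315 + 405) - 72) = sqrt(75 - 72) = sqrt(3) ≈ 1.7320)
(-u(2 - 1*0) + C)**2 = (-(2 - 1*0)**2 + sqrt(3))**2 = (-(2 + 0)**2 + sqrt(3))**2 = (-1*2**2 + sqrt(3))**2 = (-1*4 + sqrt(3))**2 = (-4 + sqrt(3))**2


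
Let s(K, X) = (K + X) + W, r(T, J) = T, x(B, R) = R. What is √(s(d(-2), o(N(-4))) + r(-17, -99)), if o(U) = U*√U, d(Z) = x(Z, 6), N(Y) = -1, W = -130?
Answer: √(-141 - I) ≈ 0.04211 - 11.874*I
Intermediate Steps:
d(Z) = 6
o(U) = U^(3/2)
s(K, X) = -130 + K + X (s(K, X) = (K + X) - 130 = -130 + K + X)
√(s(d(-2), o(N(-4))) + r(-17, -99)) = √((-130 + 6 + (-1)^(3/2)) - 17) = √((-130 + 6 - I) - 17) = √((-124 - I) - 17) = √(-141 - I)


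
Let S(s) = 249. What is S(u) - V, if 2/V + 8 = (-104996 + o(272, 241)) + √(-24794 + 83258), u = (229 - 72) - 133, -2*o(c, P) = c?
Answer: 49152430949/197399306 + 3*√406/1381795142 ≈ 249.00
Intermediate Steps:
o(c, P) = -c/2
u = 24 (u = 157 - 133 = 24)
V = 2/(-105140 + 12*√406) (V = 2/(-8 + ((-104996 - ½*272) + √(-24794 + 83258))) = 2/(-8 + ((-104996 - 136) + √58464)) = 2/(-8 + (-105132 + 12*√406)) = 2/(-105140 + 12*√406) ≈ -1.9066e-5)
S(u) - V = 249 - (-3755/197399306 - 3*√406/1381795142) = 249 + (3755/197399306 + 3*√406/1381795142) = 49152430949/197399306 + 3*√406/1381795142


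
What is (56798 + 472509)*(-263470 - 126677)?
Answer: -206507538129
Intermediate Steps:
(56798 + 472509)*(-263470 - 126677) = 529307*(-390147) = -206507538129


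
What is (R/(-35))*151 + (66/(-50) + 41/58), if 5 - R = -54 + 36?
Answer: -1013393/10150 ≈ -99.842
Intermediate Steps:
R = 23 (R = 5 - (-54 + 36) = 5 - 1*(-18) = 5 + 18 = 23)
(R/(-35))*151 + (66/(-50) + 41/58) = (23/(-35))*151 + (66/(-50) + 41/58) = (23*(-1/35))*151 + (66*(-1/50) + 41*(1/58)) = -23/35*151 + (-33/25 + 41/58) = -3473/35 - 889/1450 = -1013393/10150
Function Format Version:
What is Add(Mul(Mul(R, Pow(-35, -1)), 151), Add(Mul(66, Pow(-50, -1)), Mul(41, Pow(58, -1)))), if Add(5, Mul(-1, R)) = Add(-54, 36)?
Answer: Rational(-1013393, 10150) ≈ -99.842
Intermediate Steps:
R = 23 (R = Add(5, Mul(-1, Add(-54, 36))) = Add(5, Mul(-1, -18)) = Add(5, 18) = 23)
Add(Mul(Mul(R, Pow(-35, -1)), 151), Add(Mul(66, Pow(-50, -1)), Mul(41, Pow(58, -1)))) = Add(Mul(Mul(23, Pow(-35, -1)), 151), Add(Mul(66, Pow(-50, -1)), Mul(41, Pow(58, -1)))) = Add(Mul(Mul(23, Rational(-1, 35)), 151), Add(Mul(66, Rational(-1, 50)), Mul(41, Rational(1, 58)))) = Add(Mul(Rational(-23, 35), 151), Add(Rational(-33, 25), Rational(41, 58))) = Add(Rational(-3473, 35), Rational(-889, 1450)) = Rational(-1013393, 10150)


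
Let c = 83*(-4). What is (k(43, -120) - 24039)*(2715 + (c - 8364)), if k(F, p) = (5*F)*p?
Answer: 298087059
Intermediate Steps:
c = -332
k(F, p) = 5*F*p
(k(43, -120) - 24039)*(2715 + (c - 8364)) = (5*43*(-120) - 24039)*(2715 + (-332 - 8364)) = (-25800 - 24039)*(2715 - 8696) = -49839*(-5981) = 298087059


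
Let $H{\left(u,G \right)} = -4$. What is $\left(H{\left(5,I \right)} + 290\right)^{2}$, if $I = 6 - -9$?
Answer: $81796$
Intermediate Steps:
$I = 15$ ($I = 6 + 9 = 15$)
$\left(H{\left(5,I \right)} + 290\right)^{2} = \left(-4 + 290\right)^{2} = 286^{2} = 81796$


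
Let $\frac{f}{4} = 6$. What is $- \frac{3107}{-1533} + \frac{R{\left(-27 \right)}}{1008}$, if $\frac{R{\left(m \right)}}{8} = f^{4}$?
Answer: $\frac{4039715}{1533} \approx 2635.2$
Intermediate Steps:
$f = 24$ ($f = 4 \cdot 6 = 24$)
$R{\left(m \right)} = 2654208$ ($R{\left(m \right)} = 8 \cdot 24^{4} = 8 \cdot 331776 = 2654208$)
$- \frac{3107}{-1533} + \frac{R{\left(-27 \right)}}{1008} = - \frac{3107}{-1533} + \frac{2654208}{1008} = \left(-3107\right) \left(- \frac{1}{1533}\right) + 2654208 \cdot \frac{1}{1008} = \frac{3107}{1533} + \frac{18432}{7} = \frac{4039715}{1533}$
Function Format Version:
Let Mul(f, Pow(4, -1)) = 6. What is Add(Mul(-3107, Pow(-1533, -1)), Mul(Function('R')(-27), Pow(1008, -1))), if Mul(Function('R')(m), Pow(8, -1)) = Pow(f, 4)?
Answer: Rational(4039715, 1533) ≈ 2635.2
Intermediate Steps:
f = 24 (f = Mul(4, 6) = 24)
Function('R')(m) = 2654208 (Function('R')(m) = Mul(8, Pow(24, 4)) = Mul(8, 331776) = 2654208)
Add(Mul(-3107, Pow(-1533, -1)), Mul(Function('R')(-27), Pow(1008, -1))) = Add(Mul(-3107, Pow(-1533, -1)), Mul(2654208, Pow(1008, -1))) = Add(Mul(-3107, Rational(-1, 1533)), Mul(2654208, Rational(1, 1008))) = Add(Rational(3107, 1533), Rational(18432, 7)) = Rational(4039715, 1533)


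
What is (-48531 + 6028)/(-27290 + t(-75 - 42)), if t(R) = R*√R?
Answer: 1159906870/746345713 - 14918553*I*√13/746345713 ≈ 1.5541 - 0.072071*I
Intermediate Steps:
t(R) = R^(3/2)
(-48531 + 6028)/(-27290 + t(-75 - 42)) = (-48531 + 6028)/(-27290 + (-75 - 42)^(3/2)) = -42503/(-27290 + (-117)^(3/2)) = -42503/(-27290 - 351*I*√13)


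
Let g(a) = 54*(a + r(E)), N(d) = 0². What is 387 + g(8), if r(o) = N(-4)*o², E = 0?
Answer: 819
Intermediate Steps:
N(d) = 0
r(o) = 0 (r(o) = 0*o² = 0)
g(a) = 54*a (g(a) = 54*(a + 0) = 54*a)
387 + g(8) = 387 + 54*8 = 387 + 432 = 819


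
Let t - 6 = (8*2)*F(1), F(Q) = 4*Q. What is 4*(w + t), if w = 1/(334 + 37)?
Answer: 103884/371 ≈ 280.01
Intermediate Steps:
w = 1/371 ≈ 0.0026954
t = 70 (t = 6 + (8*2)*(4*1) = 6 + 16*4 = 6 + 64 = 70)
4*(w + t) = 4*(1/371 + 70) = 4*(25971/371) = 103884/371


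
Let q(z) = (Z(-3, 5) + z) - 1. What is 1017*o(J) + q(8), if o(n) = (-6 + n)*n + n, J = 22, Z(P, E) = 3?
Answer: 380368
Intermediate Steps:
q(z) = 2 + z (q(z) = (3 + z) - 1 = 2 + z)
o(n) = n + n*(-6 + n) (o(n) = n*(-6 + n) + n = n + n*(-6 + n))
1017*o(J) + q(8) = 1017*(22*(-5 + 22)) + (2 + 8) = 1017*(22*17) + 10 = 1017*374 + 10 = 380358 + 10 = 380368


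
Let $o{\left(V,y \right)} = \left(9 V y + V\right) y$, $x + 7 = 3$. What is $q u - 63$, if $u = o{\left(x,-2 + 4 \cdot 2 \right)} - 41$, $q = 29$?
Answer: $-39532$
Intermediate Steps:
$x = -4$ ($x = -7 + 3 = -4$)
$o{\left(V,y \right)} = y \left(V + 9 V y\right)$ ($o{\left(V,y \right)} = \left(9 V y + V\right) y = \left(V + 9 V y\right) y = y \left(V + 9 V y\right)$)
$u = -1361$ ($u = - 4 \left(-2 + 4 \cdot 2\right) \left(1 + 9 \left(-2 + 4 \cdot 2\right)\right) - 41 = - 4 \left(-2 + 8\right) \left(1 + 9 \left(-2 + 8\right)\right) - 41 = \left(-4\right) 6 \left(1 + 9 \cdot 6\right) - 41 = \left(-4\right) 6 \left(1 + 54\right) - 41 = \left(-4\right) 6 \cdot 55 - 41 = -1320 - 41 = -1361$)
$q u - 63 = 29 \left(-1361\right) - 63 = -39469 - 63 = -39532$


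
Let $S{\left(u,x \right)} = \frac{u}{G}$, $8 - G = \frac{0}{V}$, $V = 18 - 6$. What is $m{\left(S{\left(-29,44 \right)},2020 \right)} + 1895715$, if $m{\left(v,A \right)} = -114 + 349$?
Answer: $1895950$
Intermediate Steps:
$V = 12$
$G = 8$ ($G = 8 - \frac{0}{12} = 8 - 0 \cdot \frac{1}{12} = 8 - 0 = 8 + 0 = 8$)
$S{\left(u,x \right)} = \frac{u}{8}$
$m{\left(v,A \right)} = 235$
$m{\left(S{\left(-29,44 \right)},2020 \right)} + 1895715 = 235 + 1895715 = 1895950$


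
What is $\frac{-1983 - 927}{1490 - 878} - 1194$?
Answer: $- \frac{122273}{102} \approx -1198.8$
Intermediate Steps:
$\frac{-1983 - 927}{1490 - 878} - 1194 = - \frac{2910}{612} - 1194 = \left(-2910\right) \frac{1}{612} - 1194 = - \frac{485}{102} - 1194 = - \frac{122273}{102}$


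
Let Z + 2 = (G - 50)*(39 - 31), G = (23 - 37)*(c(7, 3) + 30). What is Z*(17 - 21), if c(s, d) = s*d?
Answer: 24456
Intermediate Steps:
c(s, d) = d*s
G = -714 (G = (23 - 37)*(3*7 + 30) = -14*(21 + 30) = -14*51 = -714)
Z = -6114 (Z = -2 + (-714 - 50)*(39 - 31) = -2 - 764*8 = -2 - 6112 = -6114)
Z*(17 - 21) = -6114*(17 - 21) = -6114*(-4) = 24456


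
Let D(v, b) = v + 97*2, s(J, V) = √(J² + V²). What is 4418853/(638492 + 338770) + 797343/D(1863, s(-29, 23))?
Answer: 1405173967/3583294 ≈ 392.15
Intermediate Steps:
D(v, b) = 194 + v (D(v, b) = v + 194 = 194 + v)
4418853/(638492 + 338770) + 797343/D(1863, s(-29, 23)) = 4418853/(638492 + 338770) + 797343/(194 + 1863) = 4418853/977262 + 797343/2057 = 4418853*(1/977262) + 797343*(1/2057) = 1472951/325754 + 797343/2057 = 1405173967/3583294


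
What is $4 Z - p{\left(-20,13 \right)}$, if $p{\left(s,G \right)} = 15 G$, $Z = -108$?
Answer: $-627$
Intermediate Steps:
$4 Z - p{\left(-20,13 \right)} = 4 \left(-108\right) - 15 \cdot 13 = -432 - 195 = -627$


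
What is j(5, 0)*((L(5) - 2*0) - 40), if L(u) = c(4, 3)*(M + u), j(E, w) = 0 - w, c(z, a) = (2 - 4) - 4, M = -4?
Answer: 0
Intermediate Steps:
c(z, a) = -6 (c(z, a) = -2 - 4 = -6)
j(E, w) = -w
L(u) = 24 - 6*u (L(u) = -6*(-4 + u) = 24 - 6*u)
j(5, 0)*((L(5) - 2*0) - 40) = (-1*0)*(((24 - 6*5) - 2*0) - 40) = 0*(((24 - 30) + 0) - 40) = 0*((-6 + 0) - 40) = 0*(-6 - 40) = 0*(-46) = 0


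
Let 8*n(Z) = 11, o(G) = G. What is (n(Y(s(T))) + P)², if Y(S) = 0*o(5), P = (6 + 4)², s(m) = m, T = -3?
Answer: 657721/64 ≈ 10277.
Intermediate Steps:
P = 100 (P = 10² = 100)
Y(S) = 0 (Y(S) = 0*5 = 0)
n(Z) = 11/8 (n(Z) = (⅛)*11 = 11/8)
(n(Y(s(T))) + P)² = (11/8 + 100)² = (811/8)² = 657721/64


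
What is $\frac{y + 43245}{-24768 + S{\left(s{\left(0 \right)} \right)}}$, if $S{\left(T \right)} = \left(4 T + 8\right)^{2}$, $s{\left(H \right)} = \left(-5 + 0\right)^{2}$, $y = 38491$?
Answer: $- \frac{10217}{1638} \approx -6.2375$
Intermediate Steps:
$s{\left(H \right)} = 25$ ($s{\left(H \right)} = \left(-5\right)^{2} = 25$)
$S{\left(T \right)} = \left(8 + 4 T\right)^{2}$
$\frac{y + 43245}{-24768 + S{\left(s{\left(0 \right)} \right)}} = \frac{38491 + 43245}{-24768 + 16 \left(2 + 25\right)^{2}} = \frac{81736}{-24768 + 16 \cdot 27^{2}} = \frac{81736}{-24768 + 16 \cdot 729} = \frac{81736}{-24768 + 11664} = \frac{81736}{-13104} = 81736 \left(- \frac{1}{13104}\right) = - \frac{10217}{1638}$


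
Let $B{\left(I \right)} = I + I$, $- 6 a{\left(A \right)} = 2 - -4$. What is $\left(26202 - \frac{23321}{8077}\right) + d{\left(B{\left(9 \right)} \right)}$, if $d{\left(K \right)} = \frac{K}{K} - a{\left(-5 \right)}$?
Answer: $\frac{211626387}{8077} \approx 26201.0$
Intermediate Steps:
$a{\left(A \right)} = -1$ ($a{\left(A \right)} = - \frac{2 - -4}{6} = - \frac{2 + 4}{6} = \left(- \frac{1}{6}\right) 6 = -1$)
$B{\left(I \right)} = 2 I$
$d{\left(K \right)} = 2$ ($d{\left(K \right)} = \frac{K}{K} - -1 = 1 + 1 = 2$)
$\left(26202 - \frac{23321}{8077}\right) + d{\left(B{\left(9 \right)} \right)} = \left(26202 - \frac{23321}{8077}\right) + 2 = \frac{211610233}{8077} + 2 = \frac{211626387}{8077}$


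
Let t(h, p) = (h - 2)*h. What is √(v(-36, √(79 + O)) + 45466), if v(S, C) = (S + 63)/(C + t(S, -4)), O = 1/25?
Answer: √(621975150 + 181864*√494)/(2*√(3420 + √494)) ≈ 213.23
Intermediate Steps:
t(h, p) = h*(-2 + h) (t(h, p) = (-2 + h)*h = h*(-2 + h))
O = 1/25 ≈ 0.040000
v(S, C) = (63 + S)/(C + S*(-2 + S)) (v(S, C) = (S + 63)/(C + S*(-2 + S)) = (63 + S)/(C + S*(-2 + S)))
√(v(-36, √(79 + O)) + 45466) = √((63 - 36)/(√(79 + 1/25) - 36*(-2 - 36)) + 45466) = √(27/(√(1976/25) - 36*(-38)) + 45466) = √(27/(2*√494/5 + 1368) + 45466) = √(27/(1368 + 2*√494/5) + 45466) = √(45466 + 27/(1368 + 2*√494/5))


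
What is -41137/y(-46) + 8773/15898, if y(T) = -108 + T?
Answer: 163836767/612073 ≈ 267.68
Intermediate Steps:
-41137/y(-46) + 8773/15898 = -41137/(-108 - 46) + 8773/15898 = -41137/(-154) + 8773*(1/15898) = -41137*(-1/154) + 8773/15898 = 41137/154 + 8773/15898 = 163836767/612073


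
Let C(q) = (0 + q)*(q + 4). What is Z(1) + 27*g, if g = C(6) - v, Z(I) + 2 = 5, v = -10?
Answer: 1893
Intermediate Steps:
C(q) = q*(4 + q)
Z(I) = 3 (Z(I) = -2 + 5 = 3)
g = 70 (g = 6*(4 + 6) - 1*(-10) = 6*10 + 10 = 60 + 10 = 70)
Z(1) + 27*g = 3 + 27*70 = 3 + 1890 = 1893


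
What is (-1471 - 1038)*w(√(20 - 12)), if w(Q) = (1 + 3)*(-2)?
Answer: 20072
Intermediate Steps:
w(Q) = -8 (w(Q) = 4*(-2) = -8)
(-1471 - 1038)*w(√(20 - 12)) = (-1471 - 1038)*(-8) = -2509*(-8) = 20072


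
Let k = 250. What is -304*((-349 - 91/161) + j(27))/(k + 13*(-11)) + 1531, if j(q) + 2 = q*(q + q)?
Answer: -3968401/2461 ≈ -1612.5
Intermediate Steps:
j(q) = -2 + 2*q² (j(q) = -2 + q*(q + q) = -2 + q*(2*q) = -2 + 2*q²)
-304*((-349 - 91/161) + j(27))/(k + 13*(-11)) + 1531 = -304*((-349 - 91/161) + (-2 + 2*27²))/(250 + 13*(-11)) + 1531 = -304*((-349 - 91*1/161) + (-2 + 2*729))/(250 - 143) + 1531 = -304*((-349 - 13/23) + (-2 + 1458))/107 + 1531 = -304*(-8040/23 + 1456)/107 + 1531 = -7736192/(23*107) + 1531 = -304*25448/2461 + 1531 = -7736192/2461 + 1531 = -3968401/2461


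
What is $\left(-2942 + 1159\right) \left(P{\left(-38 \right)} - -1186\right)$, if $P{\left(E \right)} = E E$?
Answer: $-4689290$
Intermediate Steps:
$P{\left(E \right)} = E^{2}$
$\left(-2942 + 1159\right) \left(P{\left(-38 \right)} - -1186\right) = \left(-2942 + 1159\right) \left(\left(-38\right)^{2} - -1186\right) = - 1783 \left(1444 + \left(-309 + 1495\right)\right) = - 1783 \left(1444 + 1186\right) = \left(-1783\right) 2630 = -4689290$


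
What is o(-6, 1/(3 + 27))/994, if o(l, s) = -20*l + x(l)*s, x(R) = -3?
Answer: 1199/9940 ≈ 0.12062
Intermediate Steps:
o(l, s) = -20*l - 3*s
o(-6, 1/(3 + 27))/994 = (-20*(-6) - 3/(3 + 27))/994 = (120 - 3/30)*(1/994) = (120 - 3*1/30)*(1/994) = (120 - ⅒)*(1/994) = (1199/10)*(1/994) = 1199/9940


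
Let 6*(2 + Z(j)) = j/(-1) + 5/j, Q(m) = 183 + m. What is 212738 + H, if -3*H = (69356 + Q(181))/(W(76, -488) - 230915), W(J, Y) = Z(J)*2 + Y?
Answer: 1603637032738/7538081 ≈ 2.1274e+5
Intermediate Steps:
Z(j) = -2 - j/6 + 5/(6*j) (Z(j) = -2 + (j/(-1) + 5/j)/6 = -2 + (j*(-1) + 5/j)/6 = -2 + (-j + 5/j)/6 = -2 + (-j/6 + 5/(6*j)) = -2 - j/6 + 5/(6*j))
W(J, Y) = Y + (5 - J*(12 + J))/(3*J) (W(J, Y) = ((5 - J*(12 + J))/(6*J))*2 + Y = (5 - J*(12 + J))/(3*J) + Y = Y + (5 - J*(12 + J))/(3*J))
H = 756960/7538081 (H = -(69356 + (183 + 181))/(3*((-4 - 488 - ⅓*76 + (5/3)/76) - 230915)) = -(69356 + 364)/(3*((-4 - 488 - 76/3 + (5/3)*(1/76)) - 230915)) = -23240/((-4 - 488 - 76/3 + 5/228) - 230915) = -23240/(-117947/228 - 230915) = -23240/(-52766567/228) = -23240*(-228)/52766567 = -⅓*(-2270880/7538081) = 756960/7538081 ≈ 0.10042)
212738 + H = 212738 + 756960/7538081 = 1603637032738/7538081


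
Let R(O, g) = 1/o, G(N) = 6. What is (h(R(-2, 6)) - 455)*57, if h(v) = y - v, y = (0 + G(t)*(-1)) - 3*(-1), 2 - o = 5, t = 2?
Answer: -26087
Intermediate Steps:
o = -3 (o = 2 - 1*5 = 2 - 5 = -3)
R(O, g) = -1/3 (R(O, g) = 1/(-3) = -1/3)
y = -3 (y = (0 + 6*(-1)) - 3*(-1) = (0 - 6) + 3 = -6 + 3 = -3)
h(v) = -3 - v
(h(R(-2, 6)) - 455)*57 = ((-3 - 1*(-1/3)) - 455)*57 = ((-3 + 1/3) - 455)*57 = (-8/3 - 455)*57 = -1373/3*57 = -26087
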